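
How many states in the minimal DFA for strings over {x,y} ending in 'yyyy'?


Track the longest suffix of input matching a prefix of 'yyyy': 5 classes (prefixes of length 0..4)
Minimal DFA: 5 states


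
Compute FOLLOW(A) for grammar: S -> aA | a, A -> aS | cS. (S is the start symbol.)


$ ∈ FOLLOW(S). For each A -> αBβ: add FIRST(β)\{ε} to FOLLOW(B); if β nullable, add FOLLOW(A).
FOLLOW(A) = {$}


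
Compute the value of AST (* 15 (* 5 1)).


Evaluate inner: (* 5 1) = 5
Evaluate root: (* 15 5) = 75
Result: 75


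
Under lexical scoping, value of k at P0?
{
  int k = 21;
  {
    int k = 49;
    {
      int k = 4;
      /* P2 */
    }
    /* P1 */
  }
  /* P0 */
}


k declared in the same block as P0
k = 21


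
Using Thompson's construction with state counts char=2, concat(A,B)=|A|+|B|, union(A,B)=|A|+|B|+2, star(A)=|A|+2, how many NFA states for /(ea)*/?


Syntax tree has 2 char leaf(s), 0 union(s), 1 star(s)
chars contribute 2×2 = 4; each union adds +2; each star adds +2
Total: 4 + 0 + 2 = 6 states


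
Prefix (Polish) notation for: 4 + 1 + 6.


left-to-right (same/higher precedence on left): tree is (+ (+ 4 1) 6)
Prefix: + + 4 1 6


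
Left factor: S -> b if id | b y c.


Common prefix: 'b'
Factored: S -> b S', S' -> if id | y c


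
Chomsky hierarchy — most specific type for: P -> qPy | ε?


Single nonterminal LHS, but q^n y^n is not regular
Classification: Type 2 (Context-Free)


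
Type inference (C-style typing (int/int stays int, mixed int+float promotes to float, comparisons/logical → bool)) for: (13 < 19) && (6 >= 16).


Operand types: bool && bool
Rule: logical operators take bool operands and yield bool
Result type: bool


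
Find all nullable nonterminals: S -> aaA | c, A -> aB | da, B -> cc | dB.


A nonterminal is nullable iff some alternative derives ε (directly, or every symbol in it is nullable)
Nullable: {}


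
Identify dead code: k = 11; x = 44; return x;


k is assigned but never read
Dead: 'k = 11'


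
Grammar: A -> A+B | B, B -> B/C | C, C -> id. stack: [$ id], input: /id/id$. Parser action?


'id' on top is the handle for C -> id
Action: reduce (C -> id)


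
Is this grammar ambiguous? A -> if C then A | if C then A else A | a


dangling else: 'if C then if C then a else a' parses two ways
Ambiguous


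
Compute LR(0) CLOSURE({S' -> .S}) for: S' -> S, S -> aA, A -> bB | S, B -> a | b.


Start: S' -> .S
For each item with dot before a nonterminal B, add B -> .γ for every B-production
Closure: [S' -> .S, S -> .aA]


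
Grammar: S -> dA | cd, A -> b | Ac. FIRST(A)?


Per alternative of A: FIRST(b) = {b}; FIRST(Ac) = {b}
FIRST(A) = {b}


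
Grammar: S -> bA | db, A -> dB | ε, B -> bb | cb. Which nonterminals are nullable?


A nonterminal is nullable iff some alternative derives ε (directly, or every symbol in it is nullable)
Nullable: {A}


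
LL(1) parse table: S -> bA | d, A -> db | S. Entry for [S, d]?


For [S, d]: 'd' ∈ FIRST(d)
Entry: S -> d


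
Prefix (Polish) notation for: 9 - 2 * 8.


'*' binds tighter: tree is (- 9 (* 2 8))
Prefix: - 9 * 2 8


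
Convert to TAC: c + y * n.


Break into single-operator statements:
t1 = y * n
t2 = c + t1


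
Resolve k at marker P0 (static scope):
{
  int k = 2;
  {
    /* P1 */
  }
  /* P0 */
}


k declared in the same block as P0
k = 2


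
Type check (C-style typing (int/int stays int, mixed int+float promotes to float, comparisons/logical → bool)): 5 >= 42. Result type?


Operand types: int >= int
Rule: comparison yields bool
Result type: bool


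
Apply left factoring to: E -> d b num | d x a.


Common prefix: 'd'
Factored: E -> d E', E' -> b num | x a


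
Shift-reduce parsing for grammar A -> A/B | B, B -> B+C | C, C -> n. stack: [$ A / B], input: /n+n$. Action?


handle 'A/B' on top; lookahead ∈ FOLLOW(A) = {/, $}
Action: reduce (A -> A/B)


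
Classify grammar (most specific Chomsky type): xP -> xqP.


LHS has context (more than one symbol) and |LHS| ≤ |RHS|
Classification: Type 1 (Context-Sensitive)


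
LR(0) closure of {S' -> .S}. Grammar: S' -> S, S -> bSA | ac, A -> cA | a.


Start: S' -> .S
For each item with dot before a nonterminal B, add B -> .γ for every B-production
Closure: [S' -> .S, S -> .bSA, S -> .ac]


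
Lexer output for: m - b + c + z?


Scan left to right, longest-match per lexeme
Tokens: ID(m), OP(-), ID(b), OP(+), ID(c), OP(+), ID(z)


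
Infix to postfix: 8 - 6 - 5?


Left to right (same or higher precedence on left)
Postfix: 8 6 - 5 -


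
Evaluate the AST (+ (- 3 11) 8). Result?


Evaluate inner: (- 3 11) = -8
Evaluate root: (+ -8 8) = 0
Result: 0


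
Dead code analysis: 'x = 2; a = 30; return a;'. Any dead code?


x is assigned but never read
Dead: 'x = 2'


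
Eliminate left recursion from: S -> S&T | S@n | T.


Left-recursive alternatives: S&T, S@n; non-recursive: T
Introduce S': S -> TS', S' -> &TS' | @nS' | ε


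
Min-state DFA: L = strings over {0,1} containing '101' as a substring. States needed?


KMP-style automaton: 3 progress states + 1 absorbing accept = 4
Minimal DFA: 4 states


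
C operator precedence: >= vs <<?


'<<' is shift (level 8); '>=' is relational (level 7)
Higher level binds tighter
'<<' has higher precedence than '>='


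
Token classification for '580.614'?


Pattern: digits with a decimal point
Type: FLOAT_LITERAL


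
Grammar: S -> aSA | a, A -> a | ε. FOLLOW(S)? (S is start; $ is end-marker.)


$ ∈ FOLLOW(S). For each A -> αBβ: add FIRST(β)\{ε} to FOLLOW(B); if β nullable, add FOLLOW(A).
FOLLOW(S) = {$, a}


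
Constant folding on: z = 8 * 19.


8 * 19 = 152 at compile time
Optimized: z = 152


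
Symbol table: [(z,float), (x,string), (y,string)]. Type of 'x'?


Lookup 'x' → type string


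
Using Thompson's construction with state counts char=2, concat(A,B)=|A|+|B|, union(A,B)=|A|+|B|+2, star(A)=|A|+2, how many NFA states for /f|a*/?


Syntax tree has 2 char leaf(s), 1 union(s), 1 star(s)
chars contribute 2×2 = 4; each union adds +2; each star adds +2
Total: 4 + 2 + 2 = 8 states


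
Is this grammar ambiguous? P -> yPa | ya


balanced y^n…a^n: each string has a unique parse
Unambiguous


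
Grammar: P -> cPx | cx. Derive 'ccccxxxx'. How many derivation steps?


Derivation: P => cPx => ccPxx => cccPxxx => ccccxxxx
Steps: 4


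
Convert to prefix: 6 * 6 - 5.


left-to-right (same/higher precedence on left): tree is (- (* 6 6) 5)
Prefix: - * 6 6 5


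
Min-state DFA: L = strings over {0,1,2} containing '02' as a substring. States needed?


KMP-style automaton: 2 progress states + 1 absorbing accept = 3
Minimal DFA: 3 states


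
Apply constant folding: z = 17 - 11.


17 - 11 = 6 at compile time
Optimized: z = 6


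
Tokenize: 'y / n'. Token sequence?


Scan left to right, longest-match per lexeme
Tokens: ID(y), OP(/), ID(n)


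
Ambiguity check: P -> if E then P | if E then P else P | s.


dangling else: 'if E then if E then s else s' parses two ways
Ambiguous


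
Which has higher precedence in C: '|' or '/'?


'/' is multiplicative (level 10); '|' is bitwise OR (level 3)
Higher level binds tighter
'/' has higher precedence than '|'


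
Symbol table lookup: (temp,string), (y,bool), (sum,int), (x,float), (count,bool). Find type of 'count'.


Lookup 'count' → type bool


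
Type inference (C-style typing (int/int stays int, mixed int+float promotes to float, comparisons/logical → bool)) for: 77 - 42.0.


Operand types: int - float
Rule: mixed int/float promotes to float; int/int stays int
Result type: float


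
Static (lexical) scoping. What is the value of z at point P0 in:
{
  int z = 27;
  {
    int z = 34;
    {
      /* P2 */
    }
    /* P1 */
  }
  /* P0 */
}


z declared in the same block as P0
z = 27


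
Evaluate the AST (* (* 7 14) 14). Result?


Evaluate inner: (* 7 14) = 98
Evaluate root: (* 98 14) = 1372
Result: 1372


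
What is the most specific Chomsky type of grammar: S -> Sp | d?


Left-linear: every RHS is a terminal or one nonterminal followed by a terminal
Classification: Type 3 (Regular)


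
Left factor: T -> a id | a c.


Common prefix: 'a'
Factored: T -> a T', T' -> id | c


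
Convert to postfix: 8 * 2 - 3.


Left to right (same or higher precedence on left)
Postfix: 8 2 * 3 -


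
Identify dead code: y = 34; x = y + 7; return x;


y is read by x's definition; x is returned
No dead code


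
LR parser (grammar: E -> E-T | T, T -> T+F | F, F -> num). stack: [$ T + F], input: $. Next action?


handle 'T+F' on top
Action: reduce (T -> T+F)


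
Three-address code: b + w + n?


Break into single-operator statements:
t1 = b + w
t2 = t1 + n


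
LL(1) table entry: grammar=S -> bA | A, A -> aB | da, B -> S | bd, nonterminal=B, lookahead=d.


For [B, d]: 'd' ∈ FIRST(S)
Entry: B -> S


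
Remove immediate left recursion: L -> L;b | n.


Left-recursive alternatives: L;b; non-recursive: n
Introduce L': L -> nL', L' -> ;bL' | ε


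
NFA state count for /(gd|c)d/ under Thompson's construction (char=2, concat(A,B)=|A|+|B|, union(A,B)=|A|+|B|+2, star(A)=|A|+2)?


Syntax tree has 4 char leaf(s), 1 union(s), 0 star(s)
chars contribute 4×2 = 8; each union adds +2; each star adds +2
Total: 8 + 2 + 0 = 10 states


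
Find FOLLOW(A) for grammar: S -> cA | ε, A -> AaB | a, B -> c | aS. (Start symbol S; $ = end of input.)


$ ∈ FOLLOW(S). For each A -> αBβ: add FIRST(β)\{ε} to FOLLOW(B); if β nullable, add FOLLOW(A).
FOLLOW(A) = {$, a}


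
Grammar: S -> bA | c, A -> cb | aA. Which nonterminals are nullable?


A nonterminal is nullable iff some alternative derives ε (directly, or every symbol in it is nullable)
Nullable: {}


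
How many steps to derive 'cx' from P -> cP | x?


Derivation: P => cP => cx
Steps: 2


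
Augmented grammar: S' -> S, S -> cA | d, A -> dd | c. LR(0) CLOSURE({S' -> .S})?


Start: S' -> .S
For each item with dot before a nonterminal B, add B -> .γ for every B-production
Closure: [S' -> .S, S -> .cA, S -> .d]


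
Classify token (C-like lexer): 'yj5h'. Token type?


Pattern: letter/underscore followed by alphanumerics, not a keyword
Type: IDENTIFIER


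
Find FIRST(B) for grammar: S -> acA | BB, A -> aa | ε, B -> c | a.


Per alternative of B: FIRST(c) = {c}; FIRST(a) = {a}
FIRST(B) = {a, c}


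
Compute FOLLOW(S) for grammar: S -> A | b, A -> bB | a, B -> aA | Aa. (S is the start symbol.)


$ ∈ FOLLOW(S). For each A -> αBβ: add FIRST(β)\{ε} to FOLLOW(B); if β nullable, add FOLLOW(A).
FOLLOW(S) = {$}


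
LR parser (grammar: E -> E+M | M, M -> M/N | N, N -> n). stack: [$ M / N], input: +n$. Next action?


handle 'M/N' on top
Action: reduce (M -> M/N)


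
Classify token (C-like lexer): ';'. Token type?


Pattern: delimiter/punctuation
Type: PUNCTUATION


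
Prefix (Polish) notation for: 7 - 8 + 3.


left-to-right (same/higher precedence on left): tree is (+ (- 7 8) 3)
Prefix: + - 7 8 3


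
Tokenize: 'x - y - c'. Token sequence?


Scan left to right, longest-match per lexeme
Tokens: ID(x), OP(-), ID(y), OP(-), ID(c)


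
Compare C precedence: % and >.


'%' is multiplicative (level 10); '>' is relational (level 7)
Higher level binds tighter
'%' has higher precedence than '>'


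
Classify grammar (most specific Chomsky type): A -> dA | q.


Right-linear: every RHS is a terminal or a terminal followed by one nonterminal
Classification: Type 3 (Regular)


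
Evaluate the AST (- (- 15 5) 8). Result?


Evaluate inner: (- 15 5) = 10
Evaluate root: (- 10 8) = 2
Result: 2


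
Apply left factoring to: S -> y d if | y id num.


Common prefix: 'y'
Factored: S -> y S', S' -> d if | id num


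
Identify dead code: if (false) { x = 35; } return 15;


condition is constant false, so the whole block is unreachable
Dead: 'if (false) { x = 35; }'


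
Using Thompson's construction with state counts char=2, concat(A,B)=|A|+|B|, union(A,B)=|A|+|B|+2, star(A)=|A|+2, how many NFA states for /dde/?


Syntax tree has 3 char leaf(s), 0 union(s), 0 star(s)
chars contribute 3×2 = 6; each union adds +2; each star adds +2
Total: 6 + 0 + 0 = 6 states


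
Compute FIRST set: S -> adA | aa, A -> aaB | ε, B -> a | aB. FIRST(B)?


Per alternative of B: FIRST(a) = {a}; FIRST(aB) = {a}
FIRST(B) = {a}


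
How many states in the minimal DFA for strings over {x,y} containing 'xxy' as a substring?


KMP-style automaton: 3 progress states + 1 absorbing accept = 4
Minimal DFA: 4 states


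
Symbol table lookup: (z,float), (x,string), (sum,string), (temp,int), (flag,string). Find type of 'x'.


Lookup 'x' → type string


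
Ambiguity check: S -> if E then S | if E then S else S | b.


dangling else: 'if E then if E then b else b' parses two ways
Ambiguous


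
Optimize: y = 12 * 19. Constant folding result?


12 * 19 = 228 at compile time
Optimized: y = 228


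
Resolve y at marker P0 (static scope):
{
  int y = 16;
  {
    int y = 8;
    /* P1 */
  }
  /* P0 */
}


y declared in the same block as P0
y = 16


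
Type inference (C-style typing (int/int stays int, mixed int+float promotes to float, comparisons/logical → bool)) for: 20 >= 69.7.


Operand types: int >= float
Rule: comparison yields bool
Result type: bool


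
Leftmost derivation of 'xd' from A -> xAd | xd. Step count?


Derivation: A => xd
Steps: 1


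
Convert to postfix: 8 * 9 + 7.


Left to right (same or higher precedence on left)
Postfix: 8 9 * 7 +


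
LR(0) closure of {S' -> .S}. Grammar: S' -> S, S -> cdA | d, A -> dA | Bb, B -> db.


Start: S' -> .S
For each item with dot before a nonterminal B, add B -> .γ for every B-production
Closure: [S' -> .S, S -> .cdA, S -> .d]


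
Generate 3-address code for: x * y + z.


Break into single-operator statements:
t1 = x * y
t2 = t1 + z


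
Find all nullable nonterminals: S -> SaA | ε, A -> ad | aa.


A nonterminal is nullable iff some alternative derives ε (directly, or every symbol in it is nullable)
Nullable: {S}


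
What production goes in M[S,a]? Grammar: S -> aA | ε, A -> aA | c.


For [S, a]: 'a' ∈ FIRST(aA)
Entry: S -> aA


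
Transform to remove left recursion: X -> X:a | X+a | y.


Left-recursive alternatives: X:a, X+a; non-recursive: y
Introduce X': X -> yX', X' -> :aX' | +aX' | ε


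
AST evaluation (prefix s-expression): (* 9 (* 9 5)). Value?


Evaluate inner: (* 9 5) = 45
Evaluate root: (* 9 45) = 405
Result: 405


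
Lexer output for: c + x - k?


Scan left to right, longest-match per lexeme
Tokens: ID(c), OP(+), ID(x), OP(-), ID(k)


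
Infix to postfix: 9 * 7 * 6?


Left to right (same or higher precedence on left)
Postfix: 9 7 * 6 *


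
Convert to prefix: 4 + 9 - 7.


left-to-right (same/higher precedence on left): tree is (- (+ 4 9) 7)
Prefix: - + 4 9 7


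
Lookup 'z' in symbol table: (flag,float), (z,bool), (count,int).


Lookup 'z' → type bool


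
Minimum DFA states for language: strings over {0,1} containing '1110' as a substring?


KMP-style automaton: 4 progress states + 1 absorbing accept = 5
Minimal DFA: 5 states


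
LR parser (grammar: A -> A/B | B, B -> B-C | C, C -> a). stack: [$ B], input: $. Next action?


lookahead ∉ {-} so B won't extend; reduce A -> B
Action: reduce (A -> B)


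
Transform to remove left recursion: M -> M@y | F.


Left-recursive alternatives: M@y; non-recursive: F
Introduce M': M -> FM', M' -> @yM' | ε


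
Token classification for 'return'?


Pattern: reserved word
Type: KEYWORD


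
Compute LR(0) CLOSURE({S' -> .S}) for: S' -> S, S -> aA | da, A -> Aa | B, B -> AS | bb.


Start: S' -> .S
For each item with dot before a nonterminal B, add B -> .γ for every B-production
Closure: [S' -> .S, S -> .aA, S -> .da]


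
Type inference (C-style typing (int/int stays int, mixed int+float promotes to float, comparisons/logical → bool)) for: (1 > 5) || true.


Operand types: bool || bool
Rule: logical operators take bool operands and yield bool
Result type: bool


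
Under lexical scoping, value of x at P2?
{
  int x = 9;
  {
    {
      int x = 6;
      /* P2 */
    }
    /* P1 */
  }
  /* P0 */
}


x declared in the same block as P2
x = 6


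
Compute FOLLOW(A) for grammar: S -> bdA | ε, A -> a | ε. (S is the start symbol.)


$ ∈ FOLLOW(S). For each A -> αBβ: add FIRST(β)\{ε} to FOLLOW(B); if β nullable, add FOLLOW(A).
FOLLOW(A) = {$}


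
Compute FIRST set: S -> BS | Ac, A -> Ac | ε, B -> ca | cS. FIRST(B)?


Per alternative of B: FIRST(ca) = {c}; FIRST(cS) = {c}
FIRST(B) = {c}


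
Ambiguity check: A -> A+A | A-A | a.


'a+a-a' has two parse trees (no precedence encoded between + and -)
Ambiguous


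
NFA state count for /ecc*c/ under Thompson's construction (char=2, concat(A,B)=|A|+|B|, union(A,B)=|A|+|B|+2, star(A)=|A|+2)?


Syntax tree has 4 char leaf(s), 0 union(s), 1 star(s)
chars contribute 4×2 = 8; each union adds +2; each star adds +2
Total: 8 + 0 + 2 = 10 states


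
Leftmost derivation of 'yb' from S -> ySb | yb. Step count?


Derivation: S => yb
Steps: 1


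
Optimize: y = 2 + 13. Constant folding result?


2 + 13 = 15 at compile time
Optimized: y = 15


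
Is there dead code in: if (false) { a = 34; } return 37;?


condition is constant false, so the whole block is unreachable
Dead: 'if (false) { a = 34; }'


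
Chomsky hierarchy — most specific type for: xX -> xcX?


LHS has context (more than one symbol) and |LHS| ≤ |RHS|
Classification: Type 1 (Context-Sensitive)


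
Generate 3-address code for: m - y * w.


Break into single-operator statements:
t1 = y * w
t2 = m - t1


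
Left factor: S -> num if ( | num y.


Common prefix: 'num'
Factored: S -> num S', S' -> if ( | y


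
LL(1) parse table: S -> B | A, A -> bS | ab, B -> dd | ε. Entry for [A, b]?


For [A, b]: 'b' ∈ FIRST(bS)
Entry: A -> bS


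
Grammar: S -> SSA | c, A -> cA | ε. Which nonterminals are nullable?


A nonterminal is nullable iff some alternative derives ε (directly, or every symbol in it is nullable)
Nullable: {A}


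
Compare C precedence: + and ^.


'+' is additive (level 9); '^' is bitwise XOR (level 4)
Higher level binds tighter
'+' has higher precedence than '^'


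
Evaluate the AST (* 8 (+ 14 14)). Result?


Evaluate inner: (+ 14 14) = 28
Evaluate root: (* 8 28) = 224
Result: 224


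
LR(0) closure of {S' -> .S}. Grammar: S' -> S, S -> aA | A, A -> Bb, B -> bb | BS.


Start: S' -> .S
For each item with dot before a nonterminal B, add B -> .γ for every B-production
Closure: [S' -> .S, S -> .aA, S -> .A, A -> .Bb, B -> .bb, B -> .BS]


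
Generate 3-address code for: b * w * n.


Break into single-operator statements:
t1 = b * w
t2 = t1 * n


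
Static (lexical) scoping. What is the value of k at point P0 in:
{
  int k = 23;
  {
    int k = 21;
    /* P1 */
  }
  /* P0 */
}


k declared in the same block as P0
k = 23


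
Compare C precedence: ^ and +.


'+' is additive (level 9); '^' is bitwise XOR (level 4)
Higher level binds tighter
'+' has higher precedence than '^'


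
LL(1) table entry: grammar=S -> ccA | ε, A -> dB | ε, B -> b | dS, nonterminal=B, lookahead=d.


For [B, d]: 'd' ∈ FIRST(dS)
Entry: B -> dS


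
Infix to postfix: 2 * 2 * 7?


Left to right (same or higher precedence on left)
Postfix: 2 2 * 7 *


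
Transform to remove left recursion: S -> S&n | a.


Left-recursive alternatives: S&n; non-recursive: a
Introduce S': S -> aS', S' -> &nS' | ε


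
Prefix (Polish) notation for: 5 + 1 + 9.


left-to-right (same/higher precedence on left): tree is (+ (+ 5 1) 9)
Prefix: + + 5 1 9


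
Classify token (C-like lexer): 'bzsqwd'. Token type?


Pattern: letter/underscore followed by alphanumerics, not a keyword
Type: IDENTIFIER


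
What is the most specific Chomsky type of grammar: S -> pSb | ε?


Single nonterminal LHS, but p^n b^n is not regular
Classification: Type 2 (Context-Free)


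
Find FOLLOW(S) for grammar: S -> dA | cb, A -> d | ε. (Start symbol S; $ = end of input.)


$ ∈ FOLLOW(S). For each A -> αBβ: add FIRST(β)\{ε} to FOLLOW(B); if β nullable, add FOLLOW(A).
FOLLOW(S) = {$}


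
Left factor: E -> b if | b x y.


Common prefix: 'b'
Factored: E -> b E', E' -> if | x y


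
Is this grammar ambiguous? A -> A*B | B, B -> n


precedence layered via separate nonterminal B: deterministic
Unambiguous


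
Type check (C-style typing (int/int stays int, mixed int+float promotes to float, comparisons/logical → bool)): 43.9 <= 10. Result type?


Operand types: float <= int
Rule: comparison yields bool
Result type: bool


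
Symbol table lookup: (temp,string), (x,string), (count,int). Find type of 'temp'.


Lookup 'temp' → type string


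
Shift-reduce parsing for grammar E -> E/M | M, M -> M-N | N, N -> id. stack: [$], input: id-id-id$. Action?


no handle on stack; shift 'id'
Action: shift


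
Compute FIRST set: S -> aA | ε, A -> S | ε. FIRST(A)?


Per alternative of A: FIRST(S) = {a, ε}; FIRST(ε) = {ε}
FIRST(A) = {a, ε}


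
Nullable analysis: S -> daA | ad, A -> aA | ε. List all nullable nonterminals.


A nonterminal is nullable iff some alternative derives ε (directly, or every symbol in it is nullable)
Nullable: {A}


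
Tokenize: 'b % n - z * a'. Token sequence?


Scan left to right, longest-match per lexeme
Tokens: ID(b), OP(%), ID(n), OP(-), ID(z), OP(*), ID(a)


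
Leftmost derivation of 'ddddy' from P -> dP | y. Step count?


Derivation: P => dP => ddP => dddP => ddddP => ddddy
Steps: 5


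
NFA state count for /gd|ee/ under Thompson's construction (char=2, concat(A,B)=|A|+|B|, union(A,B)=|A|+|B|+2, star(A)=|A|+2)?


Syntax tree has 4 char leaf(s), 1 union(s), 0 star(s)
chars contribute 4×2 = 8; each union adds +2; each star adds +2
Total: 8 + 2 + 0 = 10 states


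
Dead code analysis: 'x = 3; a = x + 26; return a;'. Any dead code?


x is read by a's definition; a is returned
No dead code


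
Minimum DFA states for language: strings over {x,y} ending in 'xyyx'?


Track the longest suffix of input matching a prefix of 'xyyx': 5 classes (prefixes of length 0..4)
Minimal DFA: 5 states


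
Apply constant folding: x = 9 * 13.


9 * 13 = 117 at compile time
Optimized: x = 117


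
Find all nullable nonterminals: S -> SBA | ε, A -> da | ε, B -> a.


A nonterminal is nullable iff some alternative derives ε (directly, or every symbol in it is nullable)
Nullable: {A, S}


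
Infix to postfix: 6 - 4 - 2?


Left to right (same or higher precedence on left)
Postfix: 6 4 - 2 -


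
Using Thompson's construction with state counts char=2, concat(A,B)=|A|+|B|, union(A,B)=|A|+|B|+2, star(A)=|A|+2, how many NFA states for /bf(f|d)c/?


Syntax tree has 5 char leaf(s), 1 union(s), 0 star(s)
chars contribute 5×2 = 10; each union adds +2; each star adds +2
Total: 10 + 2 + 0 = 12 states


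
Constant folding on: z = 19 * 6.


19 * 6 = 114 at compile time
Optimized: z = 114


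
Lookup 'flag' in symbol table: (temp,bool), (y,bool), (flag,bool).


Lookup 'flag' → type bool


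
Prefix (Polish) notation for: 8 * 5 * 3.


left-to-right (same/higher precedence on left): tree is (* (* 8 5) 3)
Prefix: * * 8 5 3


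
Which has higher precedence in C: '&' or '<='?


'<=' is relational (level 7); '&' is bitwise AND (level 5)
Higher level binds tighter
'<=' has higher precedence than '&'


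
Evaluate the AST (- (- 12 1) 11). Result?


Evaluate inner: (- 12 1) = 11
Evaluate root: (- 11 11) = 0
Result: 0


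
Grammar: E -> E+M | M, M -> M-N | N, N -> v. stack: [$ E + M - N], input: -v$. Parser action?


handle 'M-N' on top
Action: reduce (M -> M-N)


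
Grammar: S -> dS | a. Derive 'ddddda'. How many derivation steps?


Derivation: S => dS => ddS => dddS => ddddS => dddddS => ddddda
Steps: 6


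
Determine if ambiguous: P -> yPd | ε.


balanced y^n…d^n: each string has a unique parse
Unambiguous


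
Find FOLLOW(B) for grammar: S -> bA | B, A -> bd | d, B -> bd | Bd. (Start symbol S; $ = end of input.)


$ ∈ FOLLOW(S). For each A -> αBβ: add FIRST(β)\{ε} to FOLLOW(B); if β nullable, add FOLLOW(A).
FOLLOW(B) = {$, d}


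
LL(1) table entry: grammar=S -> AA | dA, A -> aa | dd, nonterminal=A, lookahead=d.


For [A, d]: 'd' ∈ FIRST(dd)
Entry: A -> dd


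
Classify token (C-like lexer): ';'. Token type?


Pattern: delimiter/punctuation
Type: PUNCTUATION


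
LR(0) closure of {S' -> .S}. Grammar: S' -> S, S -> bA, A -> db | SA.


Start: S' -> .S
For each item with dot before a nonterminal B, add B -> .γ for every B-production
Closure: [S' -> .S, S -> .bA]


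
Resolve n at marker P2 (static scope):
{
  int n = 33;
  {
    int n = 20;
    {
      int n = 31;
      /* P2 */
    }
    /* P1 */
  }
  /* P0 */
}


n declared in the same block as P2
n = 31


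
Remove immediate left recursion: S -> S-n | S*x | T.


Left-recursive alternatives: S-n, S*x; non-recursive: T
Introduce S': S -> TS', S' -> -nS' | *xS' | ε


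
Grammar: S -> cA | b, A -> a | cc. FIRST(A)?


Per alternative of A: FIRST(a) = {a}; FIRST(cc) = {c}
FIRST(A) = {a, c}


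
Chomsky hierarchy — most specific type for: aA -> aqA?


LHS has context (more than one symbol) and |LHS| ≤ |RHS|
Classification: Type 1 (Context-Sensitive)


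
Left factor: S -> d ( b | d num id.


Common prefix: 'd'
Factored: S -> d S', S' -> ( b | num id


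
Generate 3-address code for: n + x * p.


Break into single-operator statements:
t1 = x * p
t2 = n + t1


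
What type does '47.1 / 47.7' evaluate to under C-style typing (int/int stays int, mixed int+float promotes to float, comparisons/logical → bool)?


Operand types: float / float
Rule: mixed int/float promotes to float; int/int stays int
Result type: float


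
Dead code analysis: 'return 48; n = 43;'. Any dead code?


statement follows a return and is unreachable
Dead: 'n = 43'


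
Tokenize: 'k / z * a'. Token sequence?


Scan left to right, longest-match per lexeme
Tokens: ID(k), OP(/), ID(z), OP(*), ID(a)


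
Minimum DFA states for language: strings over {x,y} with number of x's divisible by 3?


Track (count of x) mod 3: states 0..2, accept at 0
Minimal DFA: 3 states


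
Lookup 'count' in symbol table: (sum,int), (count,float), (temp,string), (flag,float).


Lookup 'count' → type float


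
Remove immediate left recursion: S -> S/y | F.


Left-recursive alternatives: S/y; non-recursive: F
Introduce S': S -> FS', S' -> /yS' | ε


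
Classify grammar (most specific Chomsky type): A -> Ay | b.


Left-linear: every RHS is a terminal or one nonterminal followed by a terminal
Classification: Type 3 (Regular)


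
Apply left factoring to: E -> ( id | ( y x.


Common prefix: '('
Factored: E -> ( E', E' -> id | y x


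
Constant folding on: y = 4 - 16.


4 - 16 = -12 at compile time
Optimized: y = -12


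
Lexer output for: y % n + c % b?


Scan left to right, longest-match per lexeme
Tokens: ID(y), OP(%), ID(n), OP(+), ID(c), OP(%), ID(b)


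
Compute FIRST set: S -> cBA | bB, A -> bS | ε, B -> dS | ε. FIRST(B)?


Per alternative of B: FIRST(dS) = {d}; FIRST(ε) = {ε}
FIRST(B) = {d, ε}


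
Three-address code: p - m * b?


Break into single-operator statements:
t1 = m * b
t2 = p - t1


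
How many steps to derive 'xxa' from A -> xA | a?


Derivation: A => xA => xxA => xxa
Steps: 3


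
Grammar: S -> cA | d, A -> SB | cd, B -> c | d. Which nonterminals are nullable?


A nonterminal is nullable iff some alternative derives ε (directly, or every symbol in it is nullable)
Nullable: {}


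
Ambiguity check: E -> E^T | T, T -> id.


precedence layered via separate nonterminal T: deterministic
Unambiguous


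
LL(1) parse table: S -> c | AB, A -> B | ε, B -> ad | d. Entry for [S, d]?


For [S, d]: 'd' ∈ FIRST(AB)
Entry: S -> AB


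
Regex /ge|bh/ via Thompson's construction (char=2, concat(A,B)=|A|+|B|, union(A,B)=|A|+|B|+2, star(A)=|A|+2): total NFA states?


Syntax tree has 4 char leaf(s), 1 union(s), 0 star(s)
chars contribute 4×2 = 8; each union adds +2; each star adds +2
Total: 8 + 2 + 0 = 10 states


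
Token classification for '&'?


Pattern: operator symbol
Type: OPERATOR


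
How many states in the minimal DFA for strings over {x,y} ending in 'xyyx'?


Track the longest suffix of input matching a prefix of 'xyyx': 5 classes (prefixes of length 0..4)
Minimal DFA: 5 states


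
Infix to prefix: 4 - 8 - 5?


left-to-right (same/higher precedence on left): tree is (- (- 4 8) 5)
Prefix: - - 4 8 5


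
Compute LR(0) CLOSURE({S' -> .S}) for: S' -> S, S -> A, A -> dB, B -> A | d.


Start: S' -> .S
For each item with dot before a nonterminal B, add B -> .γ for every B-production
Closure: [S' -> .S, S -> .A, A -> .dB]


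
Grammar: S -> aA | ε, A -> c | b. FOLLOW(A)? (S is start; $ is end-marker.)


$ ∈ FOLLOW(S). For each A -> αBβ: add FIRST(β)\{ε} to FOLLOW(B); if β nullable, add FOLLOW(A).
FOLLOW(A) = {$}


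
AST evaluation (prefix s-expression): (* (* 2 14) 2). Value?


Evaluate inner: (* 2 14) = 28
Evaluate root: (* 28 2) = 56
Result: 56


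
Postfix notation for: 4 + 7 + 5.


Left to right (same or higher precedence on left)
Postfix: 4 7 + 5 +


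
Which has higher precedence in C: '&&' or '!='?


'!=' is equality (level 6); '&&' is logical AND (level 2)
Higher level binds tighter
'!=' has higher precedence than '&&'


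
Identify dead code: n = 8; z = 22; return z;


n is assigned but never read
Dead: 'n = 8'


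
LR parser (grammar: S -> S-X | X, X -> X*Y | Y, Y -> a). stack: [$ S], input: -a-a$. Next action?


shift '-' to continue S -> S-X
Action: shift


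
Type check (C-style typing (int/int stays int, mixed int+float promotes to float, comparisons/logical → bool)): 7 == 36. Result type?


Operand types: int == int
Rule: comparison yields bool
Result type: bool


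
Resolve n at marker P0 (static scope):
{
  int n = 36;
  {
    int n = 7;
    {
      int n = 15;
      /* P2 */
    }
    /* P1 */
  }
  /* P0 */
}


n declared in the same block as P0
n = 36


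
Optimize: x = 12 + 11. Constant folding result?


12 + 11 = 23 at compile time
Optimized: x = 23


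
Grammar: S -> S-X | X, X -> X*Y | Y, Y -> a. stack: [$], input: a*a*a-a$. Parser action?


no handle on stack; shift 'a'
Action: shift


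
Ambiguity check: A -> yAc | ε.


balanced y^n…c^n: each string has a unique parse
Unambiguous


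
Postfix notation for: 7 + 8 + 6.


Left to right (same or higher precedence on left)
Postfix: 7 8 + 6 +


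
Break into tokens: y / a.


Scan left to right, longest-match per lexeme
Tokens: ID(y), OP(/), ID(a)


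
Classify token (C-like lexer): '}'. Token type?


Pattern: delimiter/punctuation
Type: PUNCTUATION


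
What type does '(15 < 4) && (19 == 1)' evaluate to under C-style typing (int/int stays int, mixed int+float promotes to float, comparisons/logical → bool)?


Operand types: bool && bool
Rule: logical operators take bool operands and yield bool
Result type: bool


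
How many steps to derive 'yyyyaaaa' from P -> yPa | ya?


Derivation: P => yPa => yyPaa => yyyPaaa => yyyyaaaa
Steps: 4


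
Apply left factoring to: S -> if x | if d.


Common prefix: 'if'
Factored: S -> if S', S' -> x | d


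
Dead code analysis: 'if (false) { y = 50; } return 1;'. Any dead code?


condition is constant false, so the whole block is unreachable
Dead: 'if (false) { y = 50; }'


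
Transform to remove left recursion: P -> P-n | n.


Left-recursive alternatives: P-n; non-recursive: n
Introduce P': P -> nP', P' -> -nP' | ε


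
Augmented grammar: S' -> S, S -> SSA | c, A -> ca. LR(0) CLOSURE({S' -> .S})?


Start: S' -> .S
For each item with dot before a nonterminal B, add B -> .γ for every B-production
Closure: [S' -> .S, S -> .SSA, S -> .c]


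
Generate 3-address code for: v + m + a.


Break into single-operator statements:
t1 = v + m
t2 = t1 + a


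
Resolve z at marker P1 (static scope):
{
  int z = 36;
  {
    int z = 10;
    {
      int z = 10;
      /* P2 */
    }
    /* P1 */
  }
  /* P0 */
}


z declared in the same block as P1
z = 10


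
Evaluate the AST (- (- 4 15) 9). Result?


Evaluate inner: (- 4 15) = -11
Evaluate root: (- -11 9) = -20
Result: -20


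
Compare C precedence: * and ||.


'*' is multiplicative (level 10); '||' is logical OR (level 1)
Higher level binds tighter
'*' has higher precedence than '||'


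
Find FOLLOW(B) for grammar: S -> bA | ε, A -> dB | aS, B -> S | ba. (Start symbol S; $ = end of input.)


$ ∈ FOLLOW(S). For each A -> αBβ: add FIRST(β)\{ε} to FOLLOW(B); if β nullable, add FOLLOW(A).
FOLLOW(B) = {$}


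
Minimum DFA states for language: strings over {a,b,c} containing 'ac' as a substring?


KMP-style automaton: 2 progress states + 1 absorbing accept = 3
Minimal DFA: 3 states


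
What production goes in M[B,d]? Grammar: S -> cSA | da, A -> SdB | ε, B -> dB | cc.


For [B, d]: 'd' ∈ FIRST(dB)
Entry: B -> dB


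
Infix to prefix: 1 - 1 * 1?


'*' binds tighter: tree is (- 1 (* 1 1))
Prefix: - 1 * 1 1


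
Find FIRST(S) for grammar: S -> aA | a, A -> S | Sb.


Per alternative of S: FIRST(aA) = {a}; FIRST(a) = {a}
FIRST(S) = {a}


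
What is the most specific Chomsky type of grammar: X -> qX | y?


Right-linear: every RHS is a terminal or a terminal followed by one nonterminal
Classification: Type 3 (Regular)


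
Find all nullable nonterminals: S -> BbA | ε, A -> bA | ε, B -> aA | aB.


A nonterminal is nullable iff some alternative derives ε (directly, or every symbol in it is nullable)
Nullable: {A, S}


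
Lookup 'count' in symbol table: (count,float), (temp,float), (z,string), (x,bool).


Lookup 'count' → type float


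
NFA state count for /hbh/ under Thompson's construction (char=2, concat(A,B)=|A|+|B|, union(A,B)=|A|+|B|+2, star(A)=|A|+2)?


Syntax tree has 3 char leaf(s), 0 union(s), 0 star(s)
chars contribute 3×2 = 6; each union adds +2; each star adds +2
Total: 6 + 0 + 0 = 6 states


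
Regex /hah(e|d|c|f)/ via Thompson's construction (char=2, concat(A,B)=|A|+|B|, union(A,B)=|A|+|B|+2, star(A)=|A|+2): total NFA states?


Syntax tree has 7 char leaf(s), 3 union(s), 0 star(s)
chars contribute 7×2 = 14; each union adds +2; each star adds +2
Total: 14 + 6 + 0 = 20 states


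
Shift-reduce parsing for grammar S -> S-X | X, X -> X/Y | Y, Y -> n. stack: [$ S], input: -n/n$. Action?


shift '-' to continue S -> S-X
Action: shift


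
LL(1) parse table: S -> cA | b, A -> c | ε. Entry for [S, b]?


For [S, b]: 'b' ∈ FIRST(b)
Entry: S -> b


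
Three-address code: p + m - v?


Break into single-operator statements:
t1 = p + m
t2 = t1 - v


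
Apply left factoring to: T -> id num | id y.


Common prefix: 'id'
Factored: T -> id T', T' -> num | y


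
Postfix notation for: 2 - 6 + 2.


Left to right (same or higher precedence on left)
Postfix: 2 6 - 2 +


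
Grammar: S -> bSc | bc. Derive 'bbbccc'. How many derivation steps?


Derivation: S => bSc => bbScc => bbbccc
Steps: 3


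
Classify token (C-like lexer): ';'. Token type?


Pattern: delimiter/punctuation
Type: PUNCTUATION


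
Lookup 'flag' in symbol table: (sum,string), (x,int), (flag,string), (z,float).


Lookup 'flag' → type string


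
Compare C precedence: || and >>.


'>>' is shift (level 8); '||' is logical OR (level 1)
Higher level binds tighter
'>>' has higher precedence than '||'


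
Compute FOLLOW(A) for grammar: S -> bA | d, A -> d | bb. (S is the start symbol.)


$ ∈ FOLLOW(S). For each A -> αBβ: add FIRST(β)\{ε} to FOLLOW(B); if β nullable, add FOLLOW(A).
FOLLOW(A) = {$}


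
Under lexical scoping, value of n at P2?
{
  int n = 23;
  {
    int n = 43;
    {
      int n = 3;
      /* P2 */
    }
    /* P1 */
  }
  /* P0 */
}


n declared in the same block as P2
n = 3


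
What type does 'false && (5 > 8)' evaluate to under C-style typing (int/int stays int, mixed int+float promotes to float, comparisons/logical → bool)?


Operand types: bool && bool
Rule: logical operators take bool operands and yield bool
Result type: bool


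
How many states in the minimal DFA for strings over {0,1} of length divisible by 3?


Track length mod 3: states 0..2, accept at 0
Minimal DFA: 3 states


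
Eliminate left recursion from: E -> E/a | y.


Left-recursive alternatives: E/a; non-recursive: y
Introduce E': E -> yE', E' -> /aE' | ε


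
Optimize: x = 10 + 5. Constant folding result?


10 + 5 = 15 at compile time
Optimized: x = 15


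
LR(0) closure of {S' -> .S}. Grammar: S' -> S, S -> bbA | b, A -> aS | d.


Start: S' -> .S
For each item with dot before a nonterminal B, add B -> .γ for every B-production
Closure: [S' -> .S, S -> .bbA, S -> .b]


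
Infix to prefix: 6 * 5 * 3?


left-to-right (same/higher precedence on left): tree is (* (* 6 5) 3)
Prefix: * * 6 5 3


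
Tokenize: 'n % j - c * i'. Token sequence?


Scan left to right, longest-match per lexeme
Tokens: ID(n), OP(%), ID(j), OP(-), ID(c), OP(*), ID(i)


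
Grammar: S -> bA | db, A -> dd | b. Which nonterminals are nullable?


A nonterminal is nullable iff some alternative derives ε (directly, or every symbol in it is nullable)
Nullable: {}


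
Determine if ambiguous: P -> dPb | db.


balanced d^n…b^n: each string has a unique parse
Unambiguous


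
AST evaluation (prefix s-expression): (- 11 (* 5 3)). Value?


Evaluate inner: (* 5 3) = 15
Evaluate root: (- 11 15) = -4
Result: -4


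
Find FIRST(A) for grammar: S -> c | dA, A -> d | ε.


Per alternative of A: FIRST(d) = {d}; FIRST(ε) = {ε}
FIRST(A) = {d, ε}


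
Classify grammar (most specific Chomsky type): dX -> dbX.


LHS has context (more than one symbol) and |LHS| ≤ |RHS|
Classification: Type 1 (Context-Sensitive)


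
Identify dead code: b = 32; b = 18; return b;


first assignment to b is overwritten before any read
Dead: 'b = 32'


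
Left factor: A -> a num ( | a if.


Common prefix: 'a'
Factored: A -> a A', A' -> num ( | if


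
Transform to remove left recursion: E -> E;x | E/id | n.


Left-recursive alternatives: E;x, E/id; non-recursive: n
Introduce E': E -> nE', E' -> ;xE' | /idE' | ε


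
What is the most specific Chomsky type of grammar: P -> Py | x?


Left-linear: every RHS is a terminal or one nonterminal followed by a terminal
Classification: Type 3 (Regular)


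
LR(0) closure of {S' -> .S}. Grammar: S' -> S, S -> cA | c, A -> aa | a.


Start: S' -> .S
For each item with dot before a nonterminal B, add B -> .γ for every B-production
Closure: [S' -> .S, S -> .cA, S -> .c]


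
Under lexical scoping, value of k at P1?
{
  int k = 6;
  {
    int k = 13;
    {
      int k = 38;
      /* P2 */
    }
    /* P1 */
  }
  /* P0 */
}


k declared in the same block as P1
k = 13
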